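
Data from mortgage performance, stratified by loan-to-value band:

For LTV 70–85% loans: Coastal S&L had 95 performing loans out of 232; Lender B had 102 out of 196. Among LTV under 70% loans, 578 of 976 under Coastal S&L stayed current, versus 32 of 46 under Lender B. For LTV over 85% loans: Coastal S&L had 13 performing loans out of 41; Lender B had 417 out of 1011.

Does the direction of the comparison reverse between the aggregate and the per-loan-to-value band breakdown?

Yes

LTV 70–85%: Coastal S&L 95/232 = 40.9%, Lender B 102/196 = 52.0% → Lender B
LTV under 70%: Coastal S&L 578/976 = 59.2%, Lender B 32/46 = 69.6% → Lender B
LTV over 85%: Coastal S&L 13/41 = 31.7%, Lender B 417/1011 = 41.2% → Lender B
Overall: Coastal S&L 686/1249 = 54.9%, Lender B 551/1253 = 44.0% → Coastal S&L
Lender B wins each loan-to-value group but Coastal S&L wins overall — the comparison reverses. Lender B's loans skew toward LTV over 85%, which has a lower base rate.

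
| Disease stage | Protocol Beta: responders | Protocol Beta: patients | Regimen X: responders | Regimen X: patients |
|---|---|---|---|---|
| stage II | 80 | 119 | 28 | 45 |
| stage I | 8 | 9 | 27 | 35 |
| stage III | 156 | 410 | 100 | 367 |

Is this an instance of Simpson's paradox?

No

Stage II: Protocol Beta 80/119 = 67.2%, Regimen X 28/45 = 62.2% → Protocol Beta
Stage I: Protocol Beta 8/9 = 88.9%, Regimen X 27/35 = 77.1% → Protocol Beta
Stage III: Protocol Beta 156/410 = 38.0%, Regimen X 100/367 = 27.2% → Protocol Beta
Overall: Protocol Beta 244/538 = 45.4%, Regimen X 155/447 = 34.7% → Protocol Beta
Protocol Beta wins overall and in every disease group — no reversal.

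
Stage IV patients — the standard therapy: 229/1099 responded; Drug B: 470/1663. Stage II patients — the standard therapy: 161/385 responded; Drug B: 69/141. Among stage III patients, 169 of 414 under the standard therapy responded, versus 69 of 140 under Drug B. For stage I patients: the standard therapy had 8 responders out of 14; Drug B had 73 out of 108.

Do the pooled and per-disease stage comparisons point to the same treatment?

Yes

Stage IV: the standard therapy 229/1099 = 20.8%, Drug B 470/1663 = 28.3% → Drug B
Stage II: the standard therapy 161/385 = 41.8%, Drug B 69/141 = 48.9% → Drug B
Stage III: the standard therapy 169/414 = 40.8%, Drug B 69/140 = 49.3% → Drug B
Stage I: the standard therapy 8/14 = 57.1%, Drug B 73/108 = 67.6% → Drug B
Overall: the standard therapy 567/1912 = 29.7%, Drug B 681/2052 = 33.2% → Drug B
Drug B wins overall and in every disease group — no reversal.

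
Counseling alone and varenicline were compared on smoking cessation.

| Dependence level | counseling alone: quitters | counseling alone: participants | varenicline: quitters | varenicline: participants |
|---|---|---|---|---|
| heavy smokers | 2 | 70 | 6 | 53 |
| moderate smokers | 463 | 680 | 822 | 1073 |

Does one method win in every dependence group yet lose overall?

Heavy smokers: counseling alone 2/70 = 2.9%, varenicline 6/53 = 11.3% → varenicline
Moderate smokers: counseling alone 463/680 = 68.1%, varenicline 822/1073 = 76.6% → varenicline
Overall: counseling alone 465/750 = 62.0%, varenicline 828/1126 = 73.5% → varenicline
Varenicline wins overall and in every dependence group — no reversal.

No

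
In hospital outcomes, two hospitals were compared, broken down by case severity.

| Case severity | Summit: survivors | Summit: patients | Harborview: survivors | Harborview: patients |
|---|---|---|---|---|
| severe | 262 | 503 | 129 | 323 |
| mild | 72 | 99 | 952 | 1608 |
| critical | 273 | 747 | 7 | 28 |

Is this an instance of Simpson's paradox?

Yes

Severe: Summit 262/503 = 52.1%, Harborview 129/323 = 39.9% → Summit
Mild: Summit 72/99 = 72.7%, Harborview 952/1608 = 59.2% → Summit
Critical: Summit 273/747 = 36.5%, Harborview 7/28 = 25.0% → Summit
Overall: Summit 607/1349 = 45.0%, Harborview 1088/1959 = 55.5% → Harborview
Summit wins each case group but Harborview wins overall — the comparison reverses. Summit's patients skew toward critical, which has a lower base rate.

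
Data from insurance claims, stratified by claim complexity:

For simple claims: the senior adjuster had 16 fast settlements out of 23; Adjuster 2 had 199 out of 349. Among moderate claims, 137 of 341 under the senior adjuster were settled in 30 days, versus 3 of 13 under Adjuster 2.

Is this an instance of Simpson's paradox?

Simple: the senior adjuster 16/23 = 69.6%, Adjuster 2 199/349 = 57.0% → the senior adjuster
Moderate: the senior adjuster 137/341 = 40.2%, Adjuster 2 3/13 = 23.1% → the senior adjuster
Overall: the senior adjuster 153/364 = 42.0%, Adjuster 2 202/362 = 55.8% → Adjuster 2
The senior adjuster wins each claim group but Adjuster 2 wins overall — the comparison reverses. The senior adjuster's claims skew toward moderate, which has a lower base rate.

Yes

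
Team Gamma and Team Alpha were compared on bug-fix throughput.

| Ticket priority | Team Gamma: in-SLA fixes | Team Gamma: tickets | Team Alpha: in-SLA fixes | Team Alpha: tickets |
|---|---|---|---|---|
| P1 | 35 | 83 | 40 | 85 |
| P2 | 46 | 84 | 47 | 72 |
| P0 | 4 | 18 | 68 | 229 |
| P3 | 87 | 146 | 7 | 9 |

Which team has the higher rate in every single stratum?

P1: Team Gamma 35/83 = 42.2%, Team Alpha 40/85 = 47.1% → Team Alpha
P2: Team Gamma 46/84 = 54.8%, Team Alpha 47/72 = 65.3% → Team Alpha
P0: Team Gamma 4/18 = 22.2%, Team Alpha 68/229 = 29.7% → Team Alpha
P3: Team Gamma 87/146 = 59.6%, Team Alpha 7/9 = 77.8% → Team Alpha
Team Alpha has the higher rate in all 4 groups.

Team Alpha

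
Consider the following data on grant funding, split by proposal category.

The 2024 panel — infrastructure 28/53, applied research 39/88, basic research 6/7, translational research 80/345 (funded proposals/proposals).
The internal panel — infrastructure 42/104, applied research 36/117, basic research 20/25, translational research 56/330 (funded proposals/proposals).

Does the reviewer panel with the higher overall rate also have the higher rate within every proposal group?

Infrastructure: the 2024 panel 28/53 = 52.8%, the internal panel 42/104 = 40.4% → the 2024 panel
Applied research: the 2024 panel 39/88 = 44.3%, the internal panel 36/117 = 30.8% → the 2024 panel
Basic research: the 2024 panel 6/7 = 85.7%, the internal panel 20/25 = 80.0% → the 2024 panel
Translational research: the 2024 panel 80/345 = 23.2%, the internal panel 56/330 = 17.0% → the 2024 panel
Overall: the 2024 panel 153/493 = 31.0%, the internal panel 154/576 = 26.7% → the 2024 panel
The 2024 panel wins overall and in every proposal group — no reversal.

Yes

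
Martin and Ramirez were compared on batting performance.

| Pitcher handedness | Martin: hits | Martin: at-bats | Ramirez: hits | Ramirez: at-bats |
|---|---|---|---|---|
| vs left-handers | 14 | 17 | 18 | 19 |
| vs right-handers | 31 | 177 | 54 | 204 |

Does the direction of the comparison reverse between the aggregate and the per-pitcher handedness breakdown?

No

Vs left-handers: Martin 14/17 = 82.4%, Ramirez 18/19 = 94.7% → Ramirez
Vs right-handers: Martin 31/177 = 17.5%, Ramirez 54/204 = 26.5% → Ramirez
Overall: Martin 45/194 = 23.2%, Ramirez 72/223 = 32.3% → Ramirez
Ramirez wins overall and in every pitcher group — no reversal.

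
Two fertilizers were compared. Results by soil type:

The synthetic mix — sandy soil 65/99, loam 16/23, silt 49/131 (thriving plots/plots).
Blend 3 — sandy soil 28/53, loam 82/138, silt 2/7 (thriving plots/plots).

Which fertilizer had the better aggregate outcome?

Blend 3

Sandy soil: the synthetic mix 65/99 = 65.7%, Blend 3 28/53 = 52.8% → the synthetic mix
Loam: the synthetic mix 16/23 = 69.6%, Blend 3 82/138 = 59.4% → the synthetic mix
Silt: the synthetic mix 49/131 = 37.4%, Blend 3 2/7 = 28.6% → the synthetic mix
Overall: the synthetic mix 130/253 = 51.4%, Blend 3 112/198 = 56.6% → Blend 3
(The synthetic mix wins every soil group but Blend 3 wins overall — the synthetic mix's plots skew toward the low-rate silt group.)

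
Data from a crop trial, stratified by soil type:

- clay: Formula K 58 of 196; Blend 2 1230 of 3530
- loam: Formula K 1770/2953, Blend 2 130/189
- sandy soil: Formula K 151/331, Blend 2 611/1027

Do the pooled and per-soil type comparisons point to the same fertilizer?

Clay: Formula K 58/196 = 29.6%, Blend 2 1230/3530 = 34.8% → Blend 2
Loam: Formula K 1770/2953 = 59.9%, Blend 2 130/189 = 68.8% → Blend 2
Sandy soil: Formula K 151/331 = 45.6%, Blend 2 611/1027 = 59.5% → Blend 2
Overall: Formula K 1979/3480 = 56.9%, Blend 2 1971/4746 = 41.5% → Formula K
Blend 2 wins each soil group but Formula K wins overall — the comparison reverses. Blend 2's plots skew toward clay, which has a lower base rate.

No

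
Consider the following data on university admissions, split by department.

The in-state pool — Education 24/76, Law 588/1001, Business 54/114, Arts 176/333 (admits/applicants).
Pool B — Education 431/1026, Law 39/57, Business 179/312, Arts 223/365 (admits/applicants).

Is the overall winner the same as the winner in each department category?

No

Education: the in-state pool 24/76 = 31.6%, Pool B 431/1026 = 42.0% → Pool B
Law: the in-state pool 588/1001 = 58.7%, Pool B 39/57 = 68.4% → Pool B
Business: the in-state pool 54/114 = 47.4%, Pool B 179/312 = 57.4% → Pool B
Arts: the in-state pool 176/333 = 52.9%, Pool B 223/365 = 61.1% → Pool B
Overall: the in-state pool 842/1524 = 55.2%, Pool B 872/1760 = 49.5% → the in-state pool
Pool B wins each department group but the in-state pool wins overall — the comparison reverses. Pool B's applicants skew toward Education, which has a lower base rate.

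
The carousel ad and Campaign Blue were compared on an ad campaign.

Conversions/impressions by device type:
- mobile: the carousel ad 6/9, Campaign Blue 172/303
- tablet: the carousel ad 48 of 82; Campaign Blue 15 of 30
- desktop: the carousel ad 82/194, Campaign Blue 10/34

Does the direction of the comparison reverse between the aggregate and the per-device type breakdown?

Mobile: the carousel ad 6/9 = 66.7%, Campaign Blue 172/303 = 56.8% → the carousel ad
Tablet: the carousel ad 48/82 = 58.5%, Campaign Blue 15/30 = 50.0% → the carousel ad
Desktop: the carousel ad 82/194 = 42.3%, Campaign Blue 10/34 = 29.4% → the carousel ad
Overall: the carousel ad 136/285 = 47.7%, Campaign Blue 197/367 = 53.7% → Campaign Blue
The carousel ad wins each device group but Campaign Blue wins overall — the comparison reverses. The carousel ad's impressions skew toward desktop, which has a lower base rate.

Yes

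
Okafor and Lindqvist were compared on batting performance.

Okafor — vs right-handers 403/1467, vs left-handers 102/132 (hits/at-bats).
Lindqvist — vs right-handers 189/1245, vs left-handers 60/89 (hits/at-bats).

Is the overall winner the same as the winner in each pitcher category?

Yes

Vs right-handers: Okafor 403/1467 = 27.5%, Lindqvist 189/1245 = 15.2% → Okafor
Vs left-handers: Okafor 102/132 = 77.3%, Lindqvist 60/89 = 67.4% → Okafor
Overall: Okafor 505/1599 = 31.6%, Lindqvist 249/1334 = 18.7% → Okafor
Okafor wins overall and in every pitcher group — no reversal.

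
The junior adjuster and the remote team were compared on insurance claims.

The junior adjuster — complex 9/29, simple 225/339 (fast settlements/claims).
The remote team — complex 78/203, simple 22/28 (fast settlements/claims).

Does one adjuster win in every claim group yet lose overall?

Complex: the junior adjuster 9/29 = 31.0%, the remote team 78/203 = 38.4% → the remote team
Simple: the junior adjuster 225/339 = 66.4%, the remote team 22/28 = 78.6% → the remote team
Overall: the junior adjuster 234/368 = 63.6%, the remote team 100/231 = 43.3% → the junior adjuster
The remote team wins each claim group but the junior adjuster wins overall — the comparison reverses. The remote team's claims skew toward complex, which has a lower base rate.

Yes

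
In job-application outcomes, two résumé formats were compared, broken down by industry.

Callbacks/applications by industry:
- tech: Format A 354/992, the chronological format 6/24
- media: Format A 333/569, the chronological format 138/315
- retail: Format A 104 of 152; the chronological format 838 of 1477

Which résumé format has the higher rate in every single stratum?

Tech: Format A 354/992 = 35.7%, the chronological format 6/24 = 25.0% → Format A
Media: Format A 333/569 = 58.5%, the chronological format 138/315 = 43.8% → Format A
Retail: Format A 104/152 = 68.4%, the chronological format 838/1477 = 56.7% → Format A
Format A has the higher rate in all 3 groups.

Format A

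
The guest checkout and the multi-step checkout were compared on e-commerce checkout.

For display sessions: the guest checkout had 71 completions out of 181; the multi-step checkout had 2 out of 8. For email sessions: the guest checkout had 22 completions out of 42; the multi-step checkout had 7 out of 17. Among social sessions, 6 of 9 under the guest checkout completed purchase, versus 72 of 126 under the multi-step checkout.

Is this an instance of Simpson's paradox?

Display: the guest checkout 71/181 = 39.2%, the multi-step checkout 2/8 = 25.0% → the guest checkout
Email: the guest checkout 22/42 = 52.4%, the multi-step checkout 7/17 = 41.2% → the guest checkout
Social: the guest checkout 6/9 = 66.7%, the multi-step checkout 72/126 = 57.1% → the guest checkout
Overall: the guest checkout 99/232 = 42.7%, the multi-step checkout 81/151 = 53.6% → the multi-step checkout
The guest checkout wins each traffic group but the multi-step checkout wins overall — the comparison reverses. The guest checkout's sessions skew toward display, which has a lower base rate.

Yes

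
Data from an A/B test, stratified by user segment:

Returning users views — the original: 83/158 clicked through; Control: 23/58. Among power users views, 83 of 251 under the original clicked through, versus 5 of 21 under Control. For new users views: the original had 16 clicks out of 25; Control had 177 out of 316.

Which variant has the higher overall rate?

Returning users: the original 83/158 = 52.5%, Control 23/58 = 39.7% → the original
Power users: the original 83/251 = 33.1%, Control 5/21 = 23.8% → the original
New users: the original 16/25 = 64.0%, Control 177/316 = 56.0% → the original
Overall: the original 182/434 = 41.9%, Control 205/395 = 51.9% → Control
(The original wins every user group but Control wins overall — the original's views skew toward the low-rate power users group.)

Control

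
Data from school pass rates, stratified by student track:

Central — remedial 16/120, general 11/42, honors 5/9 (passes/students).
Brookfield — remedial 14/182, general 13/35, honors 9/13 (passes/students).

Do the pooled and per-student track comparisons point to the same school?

No

Remedial: Central 16/120 = 13.3%, Brookfield 14/182 = 7.7% → Central
General: Central 11/42 = 26.2%, Brookfield 13/35 = 37.1% → Brookfield
Honors: Central 5/9 = 55.6%, Brookfield 9/13 = 69.2% → Brookfield
Overall: Central 32/171 = 18.7%, Brookfield 36/230 = 15.7% → Central
Neither sweeps: Central wins 1 of 3 groups, Brookfield wins 2. Central wins overall but not every group — no Simpson reversal.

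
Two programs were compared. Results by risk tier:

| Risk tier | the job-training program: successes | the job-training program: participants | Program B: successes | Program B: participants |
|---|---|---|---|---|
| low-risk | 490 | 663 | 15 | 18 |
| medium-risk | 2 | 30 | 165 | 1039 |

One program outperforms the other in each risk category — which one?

Low-risk: the job-training program 490/663 = 73.9%, Program B 15/18 = 83.3% → Program B
Medium-risk: the job-training program 2/30 = 6.7%, Program B 165/1039 = 15.9% → Program B
Program B has the higher rate in both groups.

Program B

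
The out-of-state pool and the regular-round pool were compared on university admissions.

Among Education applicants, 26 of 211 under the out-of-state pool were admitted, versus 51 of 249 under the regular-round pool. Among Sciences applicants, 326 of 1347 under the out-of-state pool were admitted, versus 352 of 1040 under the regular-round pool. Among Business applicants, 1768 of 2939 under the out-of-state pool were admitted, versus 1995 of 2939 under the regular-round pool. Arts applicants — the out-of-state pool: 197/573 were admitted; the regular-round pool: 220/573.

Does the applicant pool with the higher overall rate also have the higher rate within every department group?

Education: the out-of-state pool 26/211 = 12.3%, the regular-round pool 51/249 = 20.5% → the regular-round pool
Sciences: the out-of-state pool 326/1347 = 24.2%, the regular-round pool 352/1040 = 33.8% → the regular-round pool
Business: the out-of-state pool 1768/2939 = 60.2%, the regular-round pool 1995/2939 = 67.9% → the regular-round pool
Arts: the out-of-state pool 197/573 = 34.4%, the regular-round pool 220/573 = 38.4% → the regular-round pool
Overall: the out-of-state pool 2317/5070 = 45.7%, the regular-round pool 2618/4801 = 54.5% → the regular-round pool
The regular-round pool wins overall and in every department group — no reversal.

Yes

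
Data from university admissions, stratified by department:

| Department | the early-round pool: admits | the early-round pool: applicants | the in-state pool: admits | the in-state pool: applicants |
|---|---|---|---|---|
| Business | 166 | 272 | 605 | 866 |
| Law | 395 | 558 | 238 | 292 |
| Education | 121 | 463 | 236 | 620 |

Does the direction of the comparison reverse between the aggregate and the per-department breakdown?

No

Business: the early-round pool 166/272 = 61.0%, the in-state pool 605/866 = 69.9% → the in-state pool
Law: the early-round pool 395/558 = 70.8%, the in-state pool 238/292 = 81.5% → the in-state pool
Education: the early-round pool 121/463 = 26.1%, the in-state pool 236/620 = 38.1% → the in-state pool
Overall: the early-round pool 682/1293 = 52.7%, the in-state pool 1079/1778 = 60.7% → the in-state pool
The in-state pool wins overall and in every department group — no reversal.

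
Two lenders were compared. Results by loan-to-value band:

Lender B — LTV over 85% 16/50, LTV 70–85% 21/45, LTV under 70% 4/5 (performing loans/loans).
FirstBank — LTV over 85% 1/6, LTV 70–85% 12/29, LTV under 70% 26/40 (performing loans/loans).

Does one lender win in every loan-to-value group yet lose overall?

LTV over 85%: Lender B 16/50 = 32.0%, FirstBank 1/6 = 16.7% → Lender B
LTV 70–85%: Lender B 21/45 = 46.7%, FirstBank 12/29 = 41.4% → Lender B
LTV under 70%: Lender B 4/5 = 80.0%, FirstBank 26/40 = 65.0% → Lender B
Overall: Lender B 41/100 = 41.0%, FirstBank 39/75 = 52.0% → FirstBank
Lender B wins each loan-to-value group but FirstBank wins overall — the comparison reverses. Lender B's loans skew toward LTV over 85%, which has a lower base rate.

Yes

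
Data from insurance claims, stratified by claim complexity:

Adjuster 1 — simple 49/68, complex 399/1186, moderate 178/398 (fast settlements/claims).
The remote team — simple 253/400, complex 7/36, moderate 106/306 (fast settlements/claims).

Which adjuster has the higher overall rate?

the remote team

Simple: Adjuster 1 49/68 = 72.1%, the remote team 253/400 = 63.2% → Adjuster 1
Complex: Adjuster 1 399/1186 = 33.6%, the remote team 7/36 = 19.4% → Adjuster 1
Moderate: Adjuster 1 178/398 = 44.7%, the remote team 106/306 = 34.6% → Adjuster 1
Overall: Adjuster 1 626/1652 = 37.9%, the remote team 366/742 = 49.3% → the remote team
(Adjuster 1 wins every claim group but the remote team wins overall — Adjuster 1's claims skew toward the low-rate complex group.)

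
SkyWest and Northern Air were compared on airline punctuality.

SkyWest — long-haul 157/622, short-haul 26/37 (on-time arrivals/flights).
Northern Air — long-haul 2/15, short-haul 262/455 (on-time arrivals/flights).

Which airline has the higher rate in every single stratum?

SkyWest

Long-haul: SkyWest 157/622 = 25.2%, Northern Air 2/15 = 13.3% → SkyWest
Short-haul: SkyWest 26/37 = 70.3%, Northern Air 262/455 = 57.6% → SkyWest
SkyWest has the higher rate in both groups.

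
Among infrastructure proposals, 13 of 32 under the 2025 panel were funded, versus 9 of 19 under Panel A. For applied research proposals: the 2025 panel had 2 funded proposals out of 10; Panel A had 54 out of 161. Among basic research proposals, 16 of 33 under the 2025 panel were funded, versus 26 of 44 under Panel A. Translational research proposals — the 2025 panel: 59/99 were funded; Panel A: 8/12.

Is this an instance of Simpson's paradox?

Infrastructure: the 2025 panel 13/32 = 40.6%, Panel A 9/19 = 47.4% → Panel A
Applied research: the 2025 panel 2/10 = 20.0%, Panel A 54/161 = 33.5% → Panel A
Basic research: the 2025 panel 16/33 = 48.5%, Panel A 26/44 = 59.1% → Panel A
Translational research: the 2025 panel 59/99 = 59.6%, Panel A 8/12 = 66.7% → Panel A
Overall: the 2025 panel 90/174 = 51.7%, Panel A 97/236 = 41.1% → the 2025 panel
Panel A wins each proposal group but the 2025 panel wins overall — the comparison reverses. Panel A's proposals skew toward applied research, which has a lower base rate.

Yes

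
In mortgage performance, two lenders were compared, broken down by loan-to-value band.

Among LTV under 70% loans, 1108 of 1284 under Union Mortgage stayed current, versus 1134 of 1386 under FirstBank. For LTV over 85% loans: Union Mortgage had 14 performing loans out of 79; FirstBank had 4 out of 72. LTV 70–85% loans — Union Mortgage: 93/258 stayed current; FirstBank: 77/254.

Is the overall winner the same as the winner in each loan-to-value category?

Yes

LTV under 70%: Union Mortgage 1108/1284 = 86.3%, FirstBank 1134/1386 = 81.8% → Union Mortgage
LTV over 85%: Union Mortgage 14/79 = 17.7%, FirstBank 4/72 = 5.6% → Union Mortgage
LTV 70–85%: Union Mortgage 93/258 = 36.0%, FirstBank 77/254 = 30.3% → Union Mortgage
Overall: Union Mortgage 1215/1621 = 75.0%, FirstBank 1215/1712 = 71.0% → Union Mortgage
Union Mortgage wins overall and in every loan-to-value group — no reversal.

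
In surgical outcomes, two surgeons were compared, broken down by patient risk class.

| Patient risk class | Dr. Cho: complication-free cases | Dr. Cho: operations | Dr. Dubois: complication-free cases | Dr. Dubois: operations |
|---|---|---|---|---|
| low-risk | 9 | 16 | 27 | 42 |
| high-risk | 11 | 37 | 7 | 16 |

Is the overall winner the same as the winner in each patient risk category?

Yes

Low-risk: Dr. Cho 9/16 = 56.2%, Dr. Dubois 27/42 = 64.3% → Dr. Dubois
High-risk: Dr. Cho 11/37 = 29.7%, Dr. Dubois 7/16 = 43.8% → Dr. Dubois
Overall: Dr. Cho 20/53 = 37.7%, Dr. Dubois 34/58 = 58.6% → Dr. Dubois
Dr. Dubois wins overall and in every patient risk group — no reversal.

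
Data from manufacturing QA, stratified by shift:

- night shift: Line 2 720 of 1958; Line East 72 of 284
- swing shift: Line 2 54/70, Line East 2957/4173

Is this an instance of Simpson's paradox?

Night shift: Line 2 720/1958 = 36.8%, Line East 72/284 = 25.4% → Line 2
Swing shift: Line 2 54/70 = 77.1%, Line East 2957/4173 = 70.9% → Line 2
Overall: Line 2 774/2028 = 38.2%, Line East 3029/4457 = 68.0% → Line East
Line 2 wins each shift group but Line East wins overall — the comparison reverses. Line 2's units skew toward night shift, which has a lower base rate.

Yes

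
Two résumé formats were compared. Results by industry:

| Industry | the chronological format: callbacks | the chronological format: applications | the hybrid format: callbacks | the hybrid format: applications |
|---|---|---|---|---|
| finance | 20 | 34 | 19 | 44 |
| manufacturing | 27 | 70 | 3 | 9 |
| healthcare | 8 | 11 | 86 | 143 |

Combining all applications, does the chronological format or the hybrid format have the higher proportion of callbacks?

Finance: the chronological format 20/34 = 58.8%, the hybrid format 19/44 = 43.2% → the chronological format
Manufacturing: the chronological format 27/70 = 38.6%, the hybrid format 3/9 = 33.3% → the chronological format
Healthcare: the chronological format 8/11 = 72.7%, the hybrid format 86/143 = 60.1% → the chronological format
Overall: the chronological format 55/115 = 47.8%, the hybrid format 108/196 = 55.1% → the hybrid format
(The chronological format wins every industry group but the hybrid format wins overall — the chronological format's applications skew toward the low-rate manufacturing group.)

the hybrid format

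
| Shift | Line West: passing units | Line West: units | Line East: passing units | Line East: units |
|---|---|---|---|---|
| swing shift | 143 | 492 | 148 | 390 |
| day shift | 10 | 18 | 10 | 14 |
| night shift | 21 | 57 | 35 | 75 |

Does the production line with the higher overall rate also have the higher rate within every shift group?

Yes

Swing shift: Line West 143/492 = 29.1%, Line East 148/390 = 37.9% → Line East
Day shift: Line West 10/18 = 55.6%, Line East 10/14 = 71.4% → Line East
Night shift: Line West 21/57 = 36.8%, Line East 35/75 = 46.7% → Line East
Overall: Line West 174/567 = 30.7%, Line East 193/479 = 40.3% → Line East
Line East wins overall and in every shift group — no reversal.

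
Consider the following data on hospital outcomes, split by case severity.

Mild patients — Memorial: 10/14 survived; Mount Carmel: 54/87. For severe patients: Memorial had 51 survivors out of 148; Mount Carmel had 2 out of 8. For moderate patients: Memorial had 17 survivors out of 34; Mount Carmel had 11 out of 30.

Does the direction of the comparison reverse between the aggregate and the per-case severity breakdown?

Yes

Mild: Memorial 10/14 = 71.4%, Mount Carmel 54/87 = 62.1% → Memorial
Severe: Memorial 51/148 = 34.5%, Mount Carmel 2/8 = 25.0% → Memorial
Moderate: Memorial 17/34 = 50.0%, Mount Carmel 11/30 = 36.7% → Memorial
Overall: Memorial 78/196 = 39.8%, Mount Carmel 67/125 = 53.6% → Mount Carmel
Memorial wins each case group but Mount Carmel wins overall — the comparison reverses. Memorial's patients skew toward severe, which has a lower base rate.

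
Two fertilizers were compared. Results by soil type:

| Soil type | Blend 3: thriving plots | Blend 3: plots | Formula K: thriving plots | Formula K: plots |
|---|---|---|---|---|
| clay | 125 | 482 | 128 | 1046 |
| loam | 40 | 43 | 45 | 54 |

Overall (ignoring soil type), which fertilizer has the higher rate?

Blend 3

Clay: Blend 3 125/482 = 25.9%, Formula K 128/1046 = 12.2% → Blend 3
Loam: Blend 3 40/43 = 93.0%, Formula K 45/54 = 83.3% → Blend 3
Overall: Blend 3 165/525 = 31.4%, Formula K 173/1100 = 15.7% → Blend 3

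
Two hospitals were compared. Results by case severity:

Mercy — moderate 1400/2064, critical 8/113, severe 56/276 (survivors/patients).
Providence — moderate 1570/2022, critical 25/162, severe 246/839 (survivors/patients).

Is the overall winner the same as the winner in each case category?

Moderate: Mercy 1400/2064 = 67.8%, Providence 1570/2022 = 77.6% → Providence
Critical: Mercy 8/113 = 7.1%, Providence 25/162 = 15.4% → Providence
Severe: Mercy 56/276 = 20.3%, Providence 246/839 = 29.3% → Providence
Overall: Mercy 1464/2453 = 59.7%, Providence 1841/3023 = 60.9% → Providence
Providence wins overall and in every case group — no reversal.

Yes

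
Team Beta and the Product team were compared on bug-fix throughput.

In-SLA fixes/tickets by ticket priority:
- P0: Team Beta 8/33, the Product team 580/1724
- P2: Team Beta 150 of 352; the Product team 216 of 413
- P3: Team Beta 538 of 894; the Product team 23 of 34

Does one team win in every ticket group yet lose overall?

P0: Team Beta 8/33 = 24.2%, the Product team 580/1724 = 33.6% → the Product team
P2: Team Beta 150/352 = 42.6%, the Product team 216/413 = 52.3% → the Product team
P3: Team Beta 538/894 = 60.2%, the Product team 23/34 = 67.6% → the Product team
Overall: Team Beta 696/1279 = 54.4%, the Product team 819/2171 = 37.7% → Team Beta
The Product team wins each ticket group but Team Beta wins overall — the comparison reverses. The Product team's tickets skew toward P0, which has a lower base rate.

Yes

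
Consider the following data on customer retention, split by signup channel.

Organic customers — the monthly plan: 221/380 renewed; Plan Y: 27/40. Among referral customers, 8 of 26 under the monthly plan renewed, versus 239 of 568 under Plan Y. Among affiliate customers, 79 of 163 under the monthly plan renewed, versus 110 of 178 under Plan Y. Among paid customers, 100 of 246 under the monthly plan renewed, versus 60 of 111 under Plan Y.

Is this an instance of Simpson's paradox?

Yes

Organic: the monthly plan 221/380 = 58.2%, Plan Y 27/40 = 67.5% → Plan Y
Referral: the monthly plan 8/26 = 30.8%, Plan Y 239/568 = 42.1% → Plan Y
Affiliate: the monthly plan 79/163 = 48.5%, Plan Y 110/178 = 61.8% → Plan Y
Paid: the monthly plan 100/246 = 40.7%, Plan Y 60/111 = 54.1% → Plan Y
Overall: the monthly plan 408/815 = 50.1%, Plan Y 436/897 = 48.6% → the monthly plan
Plan Y wins each signup group but the monthly plan wins overall — the comparison reverses. Plan Y's customers skew toward referral, which has a lower base rate.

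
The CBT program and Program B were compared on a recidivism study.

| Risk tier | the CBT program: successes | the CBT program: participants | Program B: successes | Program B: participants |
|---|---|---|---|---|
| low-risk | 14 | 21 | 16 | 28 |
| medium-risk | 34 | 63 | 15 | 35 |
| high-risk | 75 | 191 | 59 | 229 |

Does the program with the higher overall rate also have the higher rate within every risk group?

Low-risk: the CBT program 14/21 = 66.7%, Program B 16/28 = 57.1% → the CBT program
Medium-risk: the CBT program 34/63 = 54.0%, Program B 15/35 = 42.9% → the CBT program
High-risk: the CBT program 75/191 = 39.3%, Program B 59/229 = 25.8% → the CBT program
Overall: the CBT program 123/275 = 44.7%, Program B 90/292 = 30.8% → the CBT program
The CBT program wins overall and in every risk group — no reversal.

Yes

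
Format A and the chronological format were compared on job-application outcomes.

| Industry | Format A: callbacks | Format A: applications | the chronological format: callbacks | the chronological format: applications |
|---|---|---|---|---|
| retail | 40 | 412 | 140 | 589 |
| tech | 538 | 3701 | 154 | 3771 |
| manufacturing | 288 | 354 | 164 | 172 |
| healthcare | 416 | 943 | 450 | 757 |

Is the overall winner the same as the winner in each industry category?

Retail: Format A 40/412 = 9.7%, the chronological format 140/589 = 23.8% → the chronological format
Tech: Format A 538/3701 = 14.5%, the chronological format 154/3771 = 4.1% → Format A
Manufacturing: Format A 288/354 = 81.4%, the chronological format 164/172 = 95.3% → the chronological format
Healthcare: Format A 416/943 = 44.1%, the chronological format 450/757 = 59.4% → the chronological format
Overall: Format A 1282/5410 = 23.7%, the chronological format 908/5289 = 17.2% → Format A
Neither sweeps: Format A wins 1 of 4 groups, the chronological format wins 3. Format A wins overall but not every group — no Simpson reversal.

No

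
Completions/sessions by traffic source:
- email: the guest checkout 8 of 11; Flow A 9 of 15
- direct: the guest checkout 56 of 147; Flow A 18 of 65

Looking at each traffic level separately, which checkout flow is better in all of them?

Email: the guest checkout 8/11 = 72.7%, Flow A 9/15 = 60.0% → the guest checkout
Direct: the guest checkout 56/147 = 38.1%, Flow A 18/65 = 27.7% → the guest checkout
The guest checkout has the higher rate in both groups.

the guest checkout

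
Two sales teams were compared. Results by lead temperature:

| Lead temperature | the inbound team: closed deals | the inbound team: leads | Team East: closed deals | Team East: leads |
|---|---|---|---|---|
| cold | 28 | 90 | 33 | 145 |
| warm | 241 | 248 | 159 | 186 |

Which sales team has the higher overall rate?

the inbound team

Cold: the inbound team 28/90 = 31.1%, Team East 33/145 = 22.8% → the inbound team
Warm: the inbound team 241/248 = 97.2%, Team East 159/186 = 85.5% → the inbound team
Overall: the inbound team 269/338 = 79.6%, Team East 192/331 = 58.0% → the inbound team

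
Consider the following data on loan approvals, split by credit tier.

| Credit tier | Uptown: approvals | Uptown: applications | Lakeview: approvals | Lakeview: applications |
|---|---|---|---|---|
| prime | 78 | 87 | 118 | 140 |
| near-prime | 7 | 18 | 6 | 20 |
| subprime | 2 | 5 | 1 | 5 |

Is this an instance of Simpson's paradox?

No

Prime: Uptown 78/87 = 89.7%, Lakeview 118/140 = 84.3% → Uptown
Near-prime: Uptown 7/18 = 38.9%, Lakeview 6/20 = 30.0% → Uptown
Subprime: Uptown 2/5 = 40.0%, Lakeview 1/5 = 20.0% → Uptown
Overall: Uptown 87/110 = 79.1%, Lakeview 125/165 = 75.8% → Uptown
Uptown wins overall and in every credit group — no reversal.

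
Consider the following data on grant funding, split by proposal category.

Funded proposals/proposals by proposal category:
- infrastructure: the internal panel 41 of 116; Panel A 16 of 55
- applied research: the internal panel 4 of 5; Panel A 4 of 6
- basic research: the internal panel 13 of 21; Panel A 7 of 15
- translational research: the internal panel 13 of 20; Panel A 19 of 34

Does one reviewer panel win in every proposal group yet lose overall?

Infrastructure: the internal panel 41/116 = 35.3%, Panel A 16/55 = 29.1% → the internal panel
Applied research: the internal panel 4/5 = 80.0%, Panel A 4/6 = 66.7% → the internal panel
Basic research: the internal panel 13/21 = 61.9%, Panel A 7/15 = 46.7% → the internal panel
Translational research: the internal panel 13/20 = 65.0%, Panel A 19/34 = 55.9% → the internal panel
Overall: the internal panel 71/162 = 43.8%, Panel A 46/110 = 41.8% → the internal panel
The internal panel wins overall and in every proposal group — no reversal.

No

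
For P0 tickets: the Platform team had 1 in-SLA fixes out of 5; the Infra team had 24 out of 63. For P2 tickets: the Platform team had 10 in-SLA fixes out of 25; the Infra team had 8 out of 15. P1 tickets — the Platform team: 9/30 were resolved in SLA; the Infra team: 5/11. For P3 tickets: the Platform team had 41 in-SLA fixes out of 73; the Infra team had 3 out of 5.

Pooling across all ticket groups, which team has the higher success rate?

P0: the Platform team 1/5 = 20.0%, the Infra team 24/63 = 38.1% → the Infra team
P2: the Platform team 10/25 = 40.0%, the Infra team 8/15 = 53.3% → the Infra team
P1: the Platform team 9/30 = 30.0%, the Infra team 5/11 = 45.5% → the Infra team
P3: the Platform team 41/73 = 56.2%, the Infra team 3/5 = 60.0% → the Infra team
Overall: the Platform team 61/133 = 45.9%, the Infra team 40/94 = 42.6% → the Platform team
(The Infra team wins every ticket group but the Platform team wins overall — the Infra team's tickets skew toward the low-rate P0 group.)

the Platform team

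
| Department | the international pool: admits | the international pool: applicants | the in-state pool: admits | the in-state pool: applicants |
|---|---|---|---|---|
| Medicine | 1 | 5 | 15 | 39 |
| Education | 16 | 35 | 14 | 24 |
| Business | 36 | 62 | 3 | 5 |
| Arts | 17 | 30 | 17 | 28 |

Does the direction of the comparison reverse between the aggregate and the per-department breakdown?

Medicine: the international pool 1/5 = 20.0%, the in-state pool 15/39 = 38.5% → the in-state pool
Education: the international pool 16/35 = 45.7%, the in-state pool 14/24 = 58.3% → the in-state pool
Business: the international pool 36/62 = 58.1%, the in-state pool 3/5 = 60.0% → the in-state pool
Arts: the international pool 17/30 = 56.7%, the in-state pool 17/28 = 60.7% → the in-state pool
Overall: the international pool 70/132 = 53.0%, the in-state pool 49/96 = 51.0% → the international pool
The in-state pool wins each department group but the international pool wins overall — the comparison reverses. The in-state pool's applicants skew toward Medicine, which has a lower base rate.

Yes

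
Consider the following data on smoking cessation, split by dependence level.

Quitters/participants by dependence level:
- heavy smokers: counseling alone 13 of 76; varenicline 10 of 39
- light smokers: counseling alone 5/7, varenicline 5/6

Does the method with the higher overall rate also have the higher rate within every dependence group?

Yes

Heavy smokers: counseling alone 13/76 = 17.1%, varenicline 10/39 = 25.6% → varenicline
Light smokers: counseling alone 5/7 = 71.4%, varenicline 5/6 = 83.3% → varenicline
Overall: counseling alone 18/83 = 21.7%, varenicline 15/45 = 33.3% → varenicline
Varenicline wins overall and in every dependence group — no reversal.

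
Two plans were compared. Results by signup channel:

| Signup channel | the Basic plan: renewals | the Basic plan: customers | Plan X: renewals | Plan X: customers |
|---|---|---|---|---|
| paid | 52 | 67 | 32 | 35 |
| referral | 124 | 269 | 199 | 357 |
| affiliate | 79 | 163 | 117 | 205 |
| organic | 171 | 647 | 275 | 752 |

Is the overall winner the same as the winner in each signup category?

Yes

Paid: the Basic plan 52/67 = 77.6%, Plan X 32/35 = 91.4% → Plan X
Referral: the Basic plan 124/269 = 46.1%, Plan X 199/357 = 55.7% → Plan X
Affiliate: the Basic plan 79/163 = 48.5%, Plan X 117/205 = 57.1% → Plan X
Organic: the Basic plan 171/647 = 26.4%, Plan X 275/752 = 36.6% → Plan X
Overall: the Basic plan 426/1146 = 37.2%, Plan X 623/1349 = 46.2% → Plan X
Plan X wins overall and in every signup group — no reversal.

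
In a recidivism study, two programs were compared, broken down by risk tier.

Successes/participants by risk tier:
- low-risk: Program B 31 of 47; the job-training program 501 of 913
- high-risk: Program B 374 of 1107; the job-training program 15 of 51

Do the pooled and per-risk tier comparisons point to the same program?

Low-risk: Program B 31/47 = 66.0%, the job-training program 501/913 = 54.9% → Program B
High-risk: Program B 374/1107 = 33.8%, the job-training program 15/51 = 29.4% → Program B
Overall: Program B 405/1154 = 35.1%, the job-training program 516/964 = 53.5% → the job-training program
Program B wins each risk group but the job-training program wins overall — the comparison reverses. Program B's participants skew toward high-risk, which has a lower base rate.

No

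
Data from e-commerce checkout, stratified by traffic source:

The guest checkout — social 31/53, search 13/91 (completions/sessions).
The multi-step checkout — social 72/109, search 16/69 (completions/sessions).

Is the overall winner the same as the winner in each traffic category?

Yes

Social: the guest checkout 31/53 = 58.5%, the multi-step checkout 72/109 = 66.1% → the multi-step checkout
Search: the guest checkout 13/91 = 14.3%, the multi-step checkout 16/69 = 23.2% → the multi-step checkout
Overall: the guest checkout 44/144 = 30.6%, the multi-step checkout 88/178 = 49.4% → the multi-step checkout
The multi-step checkout wins overall and in every traffic group — no reversal.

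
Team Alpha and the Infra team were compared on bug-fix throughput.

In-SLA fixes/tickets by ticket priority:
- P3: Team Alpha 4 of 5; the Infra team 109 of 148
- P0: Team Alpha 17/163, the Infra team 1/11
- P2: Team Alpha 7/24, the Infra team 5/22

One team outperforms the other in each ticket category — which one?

Team Alpha

P3: Team Alpha 4/5 = 80.0%, the Infra team 109/148 = 73.6% → Team Alpha
P0: Team Alpha 17/163 = 10.4%, the Infra team 1/11 = 9.1% → Team Alpha
P2: Team Alpha 7/24 = 29.2%, the Infra team 5/22 = 22.7% → Team Alpha
Team Alpha has the higher rate in all 3 groups.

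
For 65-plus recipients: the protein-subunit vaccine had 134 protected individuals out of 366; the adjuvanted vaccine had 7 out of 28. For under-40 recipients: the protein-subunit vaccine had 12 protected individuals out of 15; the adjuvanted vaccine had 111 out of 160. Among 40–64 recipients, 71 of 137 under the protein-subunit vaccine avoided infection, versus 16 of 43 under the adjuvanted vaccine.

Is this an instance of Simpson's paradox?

65-plus: the protein-subunit vaccine 134/366 = 36.6%, the adjuvanted vaccine 7/28 = 25.0% → the protein-subunit vaccine
Under-40: the protein-subunit vaccine 12/15 = 80.0%, the adjuvanted vaccine 111/160 = 69.4% → the protein-subunit vaccine
40–64: the protein-subunit vaccine 71/137 = 51.8%, the adjuvanted vaccine 16/43 = 37.2% → the protein-subunit vaccine
Overall: the protein-subunit vaccine 217/518 = 41.9%, the adjuvanted vaccine 134/231 = 58.0% → the adjuvanted vaccine
The protein-subunit vaccine wins each age group but the adjuvanted vaccine wins overall — the comparison reverses. The protein-subunit vaccine's recipients skew toward 65-plus, which has a lower base rate.

Yes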